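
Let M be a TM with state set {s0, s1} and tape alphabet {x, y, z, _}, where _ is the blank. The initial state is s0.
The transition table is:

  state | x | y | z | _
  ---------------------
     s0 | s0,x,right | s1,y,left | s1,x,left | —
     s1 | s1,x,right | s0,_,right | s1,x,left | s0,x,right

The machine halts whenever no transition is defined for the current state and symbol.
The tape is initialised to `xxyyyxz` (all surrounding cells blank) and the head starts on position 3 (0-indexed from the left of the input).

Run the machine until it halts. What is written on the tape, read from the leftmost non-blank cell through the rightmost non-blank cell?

xxxx_xxx

s0 | xxy[y]yxz__   read y → write y, move left, go to s1
s1 | xx[y]yyxz__   read y → write _, move right, go to s0
s0 | xx_[y]yxz__   read y → write y, move left, go to s1
s1 | xx[_]yyxz__   read _ → write x, move right, go to s0
s0 | xxx[y]yxz__   read y → write y, move left, go to s1
s1 | xx[x]yyxz__   read x → write x, move right, go to s1
s1 | xxx[y]yxz__   read y → write _, move right, go to s0
s0 | xxx_[y]xz__   read y → write y, move left, go to s1
s1 | xxx[_]yxz__   read _ → write x, move right, go to s0
s0 | xxxx[y]xz__   read y → write y, move left, go to s1
s1 | xxx[x]yxz__   read x → write x, move right, go to s1
s1 | xxxx[y]xz__   read y → write _, move right, go to s0
s0 | xxxx_[x]z__   read x → write x, move right, go to s0
s0 | xxxx_x[z]__   read z → write x, move left, go to s1
s1 | xxxx_[x]x__   read x → write x, move right, go to s1
s1 | xxxx_x[x]__   read x → write x, move right, go to s1
s1 | xxxx_xx[_]_   read _ → write x, move right, go to s0
s0 | xxxx_xxx[_]
The non-blank tape span at halt is xxxx_xxx.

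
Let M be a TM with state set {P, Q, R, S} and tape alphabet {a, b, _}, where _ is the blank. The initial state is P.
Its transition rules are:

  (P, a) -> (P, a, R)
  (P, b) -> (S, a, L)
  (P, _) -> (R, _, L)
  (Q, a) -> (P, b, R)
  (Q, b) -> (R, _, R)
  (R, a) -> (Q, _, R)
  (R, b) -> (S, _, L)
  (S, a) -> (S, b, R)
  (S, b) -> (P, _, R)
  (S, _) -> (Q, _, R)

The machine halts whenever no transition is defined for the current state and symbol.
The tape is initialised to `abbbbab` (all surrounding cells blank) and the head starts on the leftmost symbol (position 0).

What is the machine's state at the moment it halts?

Q

P | [a]bbbbab__   read a → write a, move R, go to P
P | a[b]bbbab__   read b → write a, move L, go to S
S | [a]abbbab__   read a → write b, move R, go to S
S | b[a]bbbab__   read a → write b, move R, go to S
S | bb[b]bbab__   read b → write _, move R, go to P
P | bb_[b]bab__   read b → write a, move L, go to S
S | bb[_]abab__   read _ → write _, move R, go to Q
Q | bb_[a]bab__   read a → write b, move R, go to P
P | bb_b[b]ab__   read b → write a, move L, go to S
S | bb_[b]aab__   read b → write _, move R, go to P
P | bb__[a]ab__   read a → write a, move R, go to P
P | bb__a[a]b__   read a → write a, move R, go to P
P | bb__aa[b]__   read b → write a, move L, go to S
S | bb__a[a]a__   read a → write b, move R, go to S
S | bb__ab[a]__   read a → write b, move R, go to S
S | bb__abb[_]_   read _ → write _, move R, go to Q
Q | bb__abb_[_]
No transition is defined for (Q, _); M halts in state Q.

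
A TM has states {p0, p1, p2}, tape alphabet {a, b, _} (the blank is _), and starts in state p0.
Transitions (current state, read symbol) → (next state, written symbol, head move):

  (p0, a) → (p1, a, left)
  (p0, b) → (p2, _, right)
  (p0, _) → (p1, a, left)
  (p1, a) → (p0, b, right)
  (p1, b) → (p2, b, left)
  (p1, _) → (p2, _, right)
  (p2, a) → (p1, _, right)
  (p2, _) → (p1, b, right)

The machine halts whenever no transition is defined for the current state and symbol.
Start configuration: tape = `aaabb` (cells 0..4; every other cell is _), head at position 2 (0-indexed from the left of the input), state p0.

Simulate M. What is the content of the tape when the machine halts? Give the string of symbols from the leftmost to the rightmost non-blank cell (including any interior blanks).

bbabb

state=p0 head=2 tape=aa[a]bb   (p0,a)→(p1,a,left)
state=p1 head=1 tape=a[a]abb   (p1,a)→(p0,b,right)
state=p0 head=2 tape=ab[a]bb   (p0,a)→(p1,a,left)
state=p1 head=1 tape=a[b]abb   (p1,b)→(p2,b,left)
state=p2 head=0 tape=[a]babb   (p2,a)→(p1,_,right)
state=p1 head=1 tape=_[b]abb   (p1,b)→(p2,b,left)
state=p2 head=0 tape=[_]babb   (p2,_)→(p1,b,right)
state=p1 head=1 tape=b[b]abb   (p1,b)→(p2,b,left)
state=p2 head=0 tape=[b]babb
The non-blank tape span at halt is bbabb.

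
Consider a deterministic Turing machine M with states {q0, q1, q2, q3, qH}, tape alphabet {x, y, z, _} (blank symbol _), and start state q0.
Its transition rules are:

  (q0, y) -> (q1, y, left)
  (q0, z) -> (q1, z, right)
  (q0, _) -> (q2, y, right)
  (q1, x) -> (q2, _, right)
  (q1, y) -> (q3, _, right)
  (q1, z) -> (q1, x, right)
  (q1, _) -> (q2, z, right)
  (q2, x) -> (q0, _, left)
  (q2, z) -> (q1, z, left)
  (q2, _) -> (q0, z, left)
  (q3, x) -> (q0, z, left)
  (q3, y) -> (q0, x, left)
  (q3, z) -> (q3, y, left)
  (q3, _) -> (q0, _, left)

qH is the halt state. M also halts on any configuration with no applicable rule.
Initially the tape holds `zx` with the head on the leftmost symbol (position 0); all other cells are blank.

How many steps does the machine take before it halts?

10

state=q0 head=0 tape=[z]x_   (q0,z)→(q1,z,right)
state=q1 head=1 tape=z[x]_   (q1,x)→(q2,_,right)
state=q2 head=2 tape=z_[_]   (q2,_)→(q0,z,left)
state=q0 head=1 tape=z[_]z   (q0,_)→(q2,y,right)
state=q2 head=2 tape=zy[z]   (q2,z)→(q1,z,left)
state=q1 head=1 tape=z[y]z   (q1,y)→(q3,_,right)
state=q3 head=2 tape=z_[z]   (q3,z)→(q3,y,left)
state=q3 head=1 tape=z[_]y   (q3,_)→(q0,_,left)
state=q0 head=0 tape=[z]_y   (q0,z)→(q1,z,right)
state=q1 head=1 tape=z[_]y   (q1,_)→(q2,z,right)
state=q2 head=2 tape=zz[y]
M halts after 10 transitions.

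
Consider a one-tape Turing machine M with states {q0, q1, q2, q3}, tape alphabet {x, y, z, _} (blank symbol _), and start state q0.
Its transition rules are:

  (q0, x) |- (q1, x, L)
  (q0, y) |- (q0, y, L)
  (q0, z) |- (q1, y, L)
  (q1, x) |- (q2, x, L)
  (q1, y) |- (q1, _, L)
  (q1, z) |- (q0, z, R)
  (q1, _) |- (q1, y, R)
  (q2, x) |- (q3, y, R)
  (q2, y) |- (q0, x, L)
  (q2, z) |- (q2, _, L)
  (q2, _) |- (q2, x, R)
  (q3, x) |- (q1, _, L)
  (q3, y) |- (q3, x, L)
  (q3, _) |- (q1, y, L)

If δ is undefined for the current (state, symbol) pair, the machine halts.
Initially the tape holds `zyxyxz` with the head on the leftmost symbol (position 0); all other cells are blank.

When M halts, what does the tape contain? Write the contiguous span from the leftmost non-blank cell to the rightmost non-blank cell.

state=q0 head=0 tape=____[z]yxyxz   (q0,z)→(q1,y,L)
state=q1 head=-1 tape=___[_]yyxyxz   (q1,_)→(q1,y,R)
state=q1 head=0 tape=___y[y]yxyxz   (q1,y)→(q1,_,L)
state=q1 head=-1 tape=___[y]_yxyxz   (q1,y)→(q1,_,L)
state=q1 head=-2 tape=__[_]__yxyxz   (q1,_)→(q1,y,R)
state=q1 head=-1 tape=__y[_]_yxyxz   (q1,_)→(q1,y,R)
state=q1 head=0 tape=__yy[_]yxyxz   (q1,_)→(q1,y,R)
state=q1 head=1 tape=__yyy[y]xyxz   (q1,y)→(q1,_,L)
state=q1 head=0 tape=__yy[y]_xyxz   (q1,y)→(q1,_,L)
state=q1 head=-1 tape=__y[y]__xyxz   (q1,y)→(q1,_,L)
state=q1 head=-2 tape=__[y]___xyxz   (q1,y)→(q1,_,L)
state=q1 head=-3 tape=_[_]____xyxz   (q1,_)→(q1,y,R)
state=q1 head=-2 tape=_y[_]___xyxz   (q1,_)→(q1,y,R)
state=q1 head=-1 tape=_yy[_]__xyxz   (q1,_)→(q1,y,R)
state=q1 head=0 tape=_yyy[_]_xyxz   (q1,_)→(q1,y,R)
state=q1 head=1 tape=_yyyy[_]xyxz   (q1,_)→(q1,y,R)
state=q1 head=2 tape=_yyyyy[x]yxz   (q1,x)→(q2,x,L)
state=q2 head=1 tape=_yyyy[y]xyxz   (q2,y)→(q0,x,L)
state=q0 head=0 tape=_yyy[y]xxyxz   (q0,y)→(q0,y,L)
state=q0 head=-1 tape=_yy[y]yxxyxz   (q0,y)→(q0,y,L)
state=q0 head=-2 tape=_y[y]yyxxyxz   (q0,y)→(q0,y,L)
state=q0 head=-3 tape=_[y]yyyxxyxz   (q0,y)→(q0,y,L)
state=q0 head=-4 tape=[_]yyyyxxyxz
The non-blank tape span at halt is yyyyxxyxz.

yyyyxxyxz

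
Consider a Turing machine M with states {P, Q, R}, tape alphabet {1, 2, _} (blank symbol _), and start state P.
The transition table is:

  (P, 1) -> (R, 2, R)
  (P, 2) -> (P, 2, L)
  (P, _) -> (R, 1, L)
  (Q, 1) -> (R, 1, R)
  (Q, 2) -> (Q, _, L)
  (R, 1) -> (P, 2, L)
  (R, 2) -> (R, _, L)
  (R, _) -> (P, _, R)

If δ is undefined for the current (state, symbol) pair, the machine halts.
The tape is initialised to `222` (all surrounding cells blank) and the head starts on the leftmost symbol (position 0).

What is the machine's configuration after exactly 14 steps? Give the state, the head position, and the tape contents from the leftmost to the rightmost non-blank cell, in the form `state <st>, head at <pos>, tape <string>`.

state R, head at -2, tape 122

P | __[2]22   read 2 → write 2, move L, go to P
P | _[_]222   read _ → write 1, move L, go to R
R | [_]1222   read _ → write _, move R, go to P
P | _[1]222   read 1 → write 2, move R, go to R
R | _2[2]22   read 2 → write _, move L, go to R
R | _[2]_22   read 2 → write _, move L, go to R
R | [_]__22   read _ → write _, move R, go to P
P | _[_]_22   read _ → write 1, move L, go to R
R | [_]1_22   read _ → write _, move R, go to P
P | _[1]_22   read 1 → write 2, move R, go to R
R | _2[_]22   read _ → write _, move R, go to P
P | _2_[2]2   read 2 → write 2, move L, go to P
P | _2[_]22   read _ → write 1, move L, go to R
R | _[2]122   read 2 → write _, move L, go to R
R | [_]_122
After 14 steps: state R, head at -2, tape 122.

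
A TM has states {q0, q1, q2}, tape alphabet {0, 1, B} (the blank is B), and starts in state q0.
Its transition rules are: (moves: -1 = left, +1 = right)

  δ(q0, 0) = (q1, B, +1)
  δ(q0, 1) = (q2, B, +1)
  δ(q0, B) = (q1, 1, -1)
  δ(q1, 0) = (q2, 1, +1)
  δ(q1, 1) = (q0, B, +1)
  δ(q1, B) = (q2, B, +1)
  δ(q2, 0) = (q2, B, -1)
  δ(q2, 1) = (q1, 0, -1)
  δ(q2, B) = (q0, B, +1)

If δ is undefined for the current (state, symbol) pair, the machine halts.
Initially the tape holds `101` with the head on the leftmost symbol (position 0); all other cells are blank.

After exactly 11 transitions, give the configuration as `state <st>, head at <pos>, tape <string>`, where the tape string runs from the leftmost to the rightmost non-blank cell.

state=q0 head=0 tape=[1]01   (q0,1)→(q2,B,+1)
state=q2 head=1 tape=B[0]1   (q2,0)→(q2,B,-1)
state=q2 head=0 tape=[B]B1   (q2,B)→(q0,B,+1)
state=q0 head=1 tape=B[B]1   (q0,B)→(q1,1,-1)
state=q1 head=0 tape=[B]11   (q1,B)→(q2,B,+1)
state=q2 head=1 tape=B[1]1   (q2,1)→(q1,0,-1)
state=q1 head=0 tape=[B]01   (q1,B)→(q2,B,+1)
state=q2 head=1 tape=B[0]1   (q2,0)→(q2,B,-1)
state=q2 head=0 tape=[B]B1   (q2,B)→(q0,B,+1)
state=q0 head=1 tape=B[B]1   (q0,B)→(q1,1,-1)
state=q1 head=0 tape=[B]11   (q1,B)→(q2,B,+1)
state=q2 head=1 tape=B[1]1
After 11 steps: state q2, head at 1, tape 11.

state q2, head at 1, tape 11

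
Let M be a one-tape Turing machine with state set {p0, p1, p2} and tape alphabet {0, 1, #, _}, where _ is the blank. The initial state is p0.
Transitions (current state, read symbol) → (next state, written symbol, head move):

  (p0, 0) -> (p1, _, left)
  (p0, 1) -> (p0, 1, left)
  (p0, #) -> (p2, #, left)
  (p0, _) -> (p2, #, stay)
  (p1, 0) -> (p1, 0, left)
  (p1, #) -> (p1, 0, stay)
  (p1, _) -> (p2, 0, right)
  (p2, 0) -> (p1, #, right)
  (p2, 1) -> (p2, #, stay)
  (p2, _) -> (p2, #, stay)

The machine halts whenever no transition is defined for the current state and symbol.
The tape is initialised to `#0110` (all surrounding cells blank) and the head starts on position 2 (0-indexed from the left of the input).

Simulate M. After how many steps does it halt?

8

p0 | _#0[1]10   read 1 → write 1, move left, go to p0
p0 | _#[0]110   read 0 → write _, move left, go to p1
p1 | _[#]_110   read # → write 0, move stay, go to p1
p1 | _[0]_110   read 0 → write 0, move left, go to p1
p1 | [_]0_110   read _ → write 0, move right, go to p2
p2 | 0[0]_110   read 0 → write #, move right, go to p1
p1 | 0#[_]110   read _ → write 0, move right, go to p2
p2 | 0#0[1]10   read 1 → write #, move stay, go to p2
p2 | 0#0[#]10
M halts after 8 transitions.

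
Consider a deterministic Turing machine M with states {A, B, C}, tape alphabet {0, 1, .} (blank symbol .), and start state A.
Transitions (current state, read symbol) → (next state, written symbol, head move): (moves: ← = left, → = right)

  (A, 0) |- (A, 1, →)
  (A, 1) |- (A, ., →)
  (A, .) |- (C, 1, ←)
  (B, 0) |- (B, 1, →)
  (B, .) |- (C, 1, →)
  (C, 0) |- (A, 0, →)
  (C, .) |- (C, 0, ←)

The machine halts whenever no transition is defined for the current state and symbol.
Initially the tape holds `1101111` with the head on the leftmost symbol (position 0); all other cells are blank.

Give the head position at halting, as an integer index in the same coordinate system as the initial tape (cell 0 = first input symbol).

state=A head=0 tape=[1]101111.   (A,1)→(A,.,→)
state=A head=1 tape=.[1]01111.   (A,1)→(A,.,→)
state=A head=2 tape=..[0]1111.   (A,0)→(A,1,→)
state=A head=3 tape=..1[1]111.   (A,1)→(A,.,→)
state=A head=4 tape=..1.[1]11.   (A,1)→(A,.,→)
state=A head=5 tape=..1..[1]1.   (A,1)→(A,.,→)
state=A head=6 tape=..1...[1].   (A,1)→(A,.,→)
state=A head=7 tape=..1....[.]   (A,.)→(C,1,←)
state=C head=6 tape=..1...[.]1   (C,.)→(C,0,←)
state=C head=5 tape=..1..[.]01   (C,.)→(C,0,←)
state=C head=4 tape=..1.[.]001   (C,.)→(C,0,←)
state=C head=3 tape=..1[.]0001   (C,.)→(C,0,←)
state=C head=2 tape=..[1]00001
At halt the head is at cell 2.

2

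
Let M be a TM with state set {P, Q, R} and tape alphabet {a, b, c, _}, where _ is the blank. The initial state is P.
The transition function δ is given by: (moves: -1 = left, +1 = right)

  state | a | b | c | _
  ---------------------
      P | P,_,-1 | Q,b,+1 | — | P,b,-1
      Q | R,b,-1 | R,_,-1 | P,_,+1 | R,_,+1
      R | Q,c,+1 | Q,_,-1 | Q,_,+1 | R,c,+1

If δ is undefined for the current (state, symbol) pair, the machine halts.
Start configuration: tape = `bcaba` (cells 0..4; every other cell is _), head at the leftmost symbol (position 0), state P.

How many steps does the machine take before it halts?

15

state=P head=0 tape=_[b]caba   (P,b)→(Q,b,+1)
state=Q head=1 tape=_b[c]aba   (Q,c)→(P,_,+1)
state=P head=2 tape=_b_[a]ba   (P,a)→(P,_,-1)
state=P head=1 tape=_b[_]_ba   (P,_)→(P,b,-1)
state=P head=0 tape=_[b]b_ba   (P,b)→(Q,b,+1)
state=Q head=1 tape=_b[b]_ba   (Q,b)→(R,_,-1)
state=R head=0 tape=_[b]__ba   (R,b)→(Q,_,-1)
state=Q head=-1 tape=[_]___ba   (Q,_)→(R,_,+1)
state=R head=0 tape=_[_]__ba   (R,_)→(R,c,+1)
state=R head=1 tape=_c[_]_ba   (R,_)→(R,c,+1)
state=R head=2 tape=_cc[_]ba   (R,_)→(R,c,+1)
state=R head=3 tape=_ccc[b]a   (R,b)→(Q,_,-1)
state=Q head=2 tape=_cc[c]_a   (Q,c)→(P,_,+1)
state=P head=3 tape=_cc_[_]a   (P,_)→(P,b,-1)
state=P head=2 tape=_cc[_]ba   (P,_)→(P,b,-1)
state=P head=1 tape=_c[c]bba
M halts after 15 transitions.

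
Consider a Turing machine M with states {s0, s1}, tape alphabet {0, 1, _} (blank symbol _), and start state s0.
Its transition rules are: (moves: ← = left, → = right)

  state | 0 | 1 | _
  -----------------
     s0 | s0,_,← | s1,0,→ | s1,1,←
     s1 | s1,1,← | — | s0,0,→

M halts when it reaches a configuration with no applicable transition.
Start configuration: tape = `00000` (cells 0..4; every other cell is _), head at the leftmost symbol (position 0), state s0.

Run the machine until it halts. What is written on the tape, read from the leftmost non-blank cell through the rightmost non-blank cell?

state=s0 head=0 tape=_____[0]0000   (s0,0)→(s0,_,←)
state=s0 head=-1 tape=____[_]_0000   (s0,_)→(s1,1,←)
state=s1 head=-2 tape=___[_]1_0000   (s1,_)→(s0,0,→)
state=s0 head=-1 tape=___0[1]_0000   (s0,1)→(s1,0,→)
state=s1 head=0 tape=___00[_]0000   (s1,_)→(s0,0,→)
state=s0 head=1 tape=___000[0]000   (s0,0)→(s0,_,←)
state=s0 head=0 tape=___00[0]_000   (s0,0)→(s0,_,←)
state=s0 head=-1 tape=___0[0]__000   (s0,0)→(s0,_,←)
state=s0 head=-2 tape=___[0]___000   (s0,0)→(s0,_,←)
state=s0 head=-3 tape=__[_]____000   (s0,_)→(s1,1,←)
state=s1 head=-4 tape=_[_]1____000   (s1,_)→(s0,0,→)
state=s0 head=-3 tape=_0[1]____000   (s0,1)→(s1,0,→)
state=s1 head=-2 tape=_00[_]___000   (s1,_)→(s0,0,→)
state=s0 head=-1 tape=_000[_]__000   (s0,_)→(s1,1,←)
state=s1 head=-2 tape=_00[0]1__000   (s1,0)→(s1,1,←)
state=s1 head=-3 tape=_0[0]11__000   (s1,0)→(s1,1,←)
state=s1 head=-4 tape=_[0]111__000   (s1,0)→(s1,1,←)
state=s1 head=-5 tape=[_]1111__000   (s1,_)→(s0,0,→)
state=s0 head=-4 tape=0[1]111__000   (s0,1)→(s1,0,→)
state=s1 head=-3 tape=00[1]11__000
The non-blank tape span at halt is 00111__000.

00111__000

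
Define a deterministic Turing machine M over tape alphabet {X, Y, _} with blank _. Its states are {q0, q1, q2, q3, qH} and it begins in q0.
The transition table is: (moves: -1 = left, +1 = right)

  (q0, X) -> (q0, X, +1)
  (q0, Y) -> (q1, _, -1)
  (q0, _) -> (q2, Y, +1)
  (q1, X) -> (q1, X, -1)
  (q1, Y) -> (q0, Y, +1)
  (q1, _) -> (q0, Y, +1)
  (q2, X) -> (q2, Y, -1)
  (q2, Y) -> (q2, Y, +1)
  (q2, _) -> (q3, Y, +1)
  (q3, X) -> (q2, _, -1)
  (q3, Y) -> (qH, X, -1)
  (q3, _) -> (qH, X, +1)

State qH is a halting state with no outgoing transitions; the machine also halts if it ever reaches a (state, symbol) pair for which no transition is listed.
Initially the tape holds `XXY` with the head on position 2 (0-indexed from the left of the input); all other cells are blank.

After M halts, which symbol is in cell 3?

q0 | _XX[Y]___   read Y → write _, move -1, go to q1
q1 | _X[X]____   read X → write X, move -1, go to q1
q1 | _[X]X____   read X → write X, move -1, go to q1
q1 | [_]XX____   read _ → write Y, move +1, go to q0
q0 | Y[X]X____   read X → write X, move +1, go to q0
q0 | YX[X]____   read X → write X, move +1, go to q0
q0 | YXX[_]___   read _ → write Y, move +1, go to q2
q2 | YXXY[_]__   read _ → write Y, move +1, go to q3
q3 | YXXYY[_]_   read _ → write X, move +1, go to qH
qH | YXXYYX[_]
Cell 3 holds Y when M halts.

Y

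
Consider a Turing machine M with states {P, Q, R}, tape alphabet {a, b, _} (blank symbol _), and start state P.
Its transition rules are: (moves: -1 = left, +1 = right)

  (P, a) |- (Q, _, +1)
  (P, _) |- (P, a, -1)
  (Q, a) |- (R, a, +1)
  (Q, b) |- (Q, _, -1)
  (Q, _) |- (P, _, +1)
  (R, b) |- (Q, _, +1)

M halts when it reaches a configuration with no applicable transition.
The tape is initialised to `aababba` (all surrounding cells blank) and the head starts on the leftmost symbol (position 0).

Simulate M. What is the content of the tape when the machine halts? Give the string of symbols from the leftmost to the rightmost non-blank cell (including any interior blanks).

state=P head=0 tape=[a]ababba   (P,a)→(Q,_,+1)
state=Q head=1 tape=_[a]babba   (Q,a)→(R,a,+1)
state=R head=2 tape=_a[b]abba   (R,b)→(Q,_,+1)
state=Q head=3 tape=_a_[a]bba   (Q,a)→(R,a,+1)
state=R head=4 tape=_a_a[b]ba   (R,b)→(Q,_,+1)
state=Q head=5 tape=_a_a_[b]a   (Q,b)→(Q,_,-1)
state=Q head=4 tape=_a_a[_]_a   (Q,_)→(P,_,+1)
state=P head=5 tape=_a_a_[_]a   (P,_)→(P,a,-1)
state=P head=4 tape=_a_a[_]aa   (P,_)→(P,a,-1)
state=P head=3 tape=_a_[a]aaa   (P,a)→(Q,_,+1)
state=Q head=4 tape=_a__[a]aa   (Q,a)→(R,a,+1)
state=R head=5 tape=_a__a[a]a
The non-blank tape span at halt is a__aaa.

a__aaa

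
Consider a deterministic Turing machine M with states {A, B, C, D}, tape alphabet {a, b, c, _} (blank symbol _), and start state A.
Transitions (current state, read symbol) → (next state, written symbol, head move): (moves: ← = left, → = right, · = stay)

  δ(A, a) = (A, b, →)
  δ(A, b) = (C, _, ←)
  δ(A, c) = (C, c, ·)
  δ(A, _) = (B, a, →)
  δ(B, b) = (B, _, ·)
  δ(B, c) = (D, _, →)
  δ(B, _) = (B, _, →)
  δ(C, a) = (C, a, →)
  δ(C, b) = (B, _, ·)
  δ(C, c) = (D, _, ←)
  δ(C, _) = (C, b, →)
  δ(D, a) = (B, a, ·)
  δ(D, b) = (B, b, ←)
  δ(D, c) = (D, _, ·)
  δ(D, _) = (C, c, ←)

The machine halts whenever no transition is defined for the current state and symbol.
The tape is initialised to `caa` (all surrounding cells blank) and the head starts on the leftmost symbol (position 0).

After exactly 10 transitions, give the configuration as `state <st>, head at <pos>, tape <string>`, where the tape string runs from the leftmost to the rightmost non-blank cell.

state B, head at 0, tape aa

A | ___[c]aa   read c → write c, move ·, go to C
C | ___[c]aa   read c → write _, move ←, go to D
D | __[_]_aa   read _ → write c, move ←, go to C
C | _[_]c_aa   read _ → write b, move →, go to C
C | _b[c]_aa   read c → write _, move ←, go to D
D | _[b]__aa   read b → write b, move ←, go to B
B | [_]b__aa   read _ → write _, move →, go to B
B | _[b]__aa   read b → write _, move ·, go to B
B | _[_]__aa   read _ → write _, move →, go to B
B | __[_]_aa   read _ → write _, move →, go to B
B | ___[_]aa
After 10 steps: state B, head at 0, tape aa.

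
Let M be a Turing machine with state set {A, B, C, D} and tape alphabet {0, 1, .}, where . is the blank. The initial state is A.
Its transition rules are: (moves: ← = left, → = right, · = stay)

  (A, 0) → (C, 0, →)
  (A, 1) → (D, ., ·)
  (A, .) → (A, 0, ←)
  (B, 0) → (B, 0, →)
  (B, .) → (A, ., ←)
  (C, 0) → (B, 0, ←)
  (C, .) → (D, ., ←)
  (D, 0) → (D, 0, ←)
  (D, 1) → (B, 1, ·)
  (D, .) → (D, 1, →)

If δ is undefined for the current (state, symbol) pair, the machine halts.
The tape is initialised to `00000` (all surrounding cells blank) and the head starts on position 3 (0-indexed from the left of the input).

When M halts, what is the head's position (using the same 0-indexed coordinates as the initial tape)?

state=A head=3 tape=.000[0]0.   (A,0)→(C,0,→)
state=C head=4 tape=.0000[0].   (C,0)→(B,0,←)
state=B head=3 tape=.000[0]0.   (B,0)→(B,0,→)
state=B head=4 tape=.0000[0].   (B,0)→(B,0,→)
state=B head=5 tape=.00000[.]   (B,.)→(A,.,←)
state=A head=4 tape=.0000[0].   (A,0)→(C,0,→)
state=C head=5 tape=.00000[.]   (C,.)→(D,.,←)
state=D head=4 tape=.0000[0].   (D,0)→(D,0,←)
state=D head=3 tape=.000[0]0.   (D,0)→(D,0,←)
state=D head=2 tape=.00[0]00.   (D,0)→(D,0,←)
state=D head=1 tape=.0[0]000.   (D,0)→(D,0,←)
state=D head=0 tape=.[0]0000.   (D,0)→(D,0,←)
state=D head=-1 tape=[.]00000.   (D,.)→(D,1,→)
state=D head=0 tape=1[0]0000.   (D,0)→(D,0,←)
state=D head=-1 tape=[1]00000.   (D,1)→(B,1,·)
state=B head=-1 tape=[1]00000.
At halt the head is at cell -1.

-1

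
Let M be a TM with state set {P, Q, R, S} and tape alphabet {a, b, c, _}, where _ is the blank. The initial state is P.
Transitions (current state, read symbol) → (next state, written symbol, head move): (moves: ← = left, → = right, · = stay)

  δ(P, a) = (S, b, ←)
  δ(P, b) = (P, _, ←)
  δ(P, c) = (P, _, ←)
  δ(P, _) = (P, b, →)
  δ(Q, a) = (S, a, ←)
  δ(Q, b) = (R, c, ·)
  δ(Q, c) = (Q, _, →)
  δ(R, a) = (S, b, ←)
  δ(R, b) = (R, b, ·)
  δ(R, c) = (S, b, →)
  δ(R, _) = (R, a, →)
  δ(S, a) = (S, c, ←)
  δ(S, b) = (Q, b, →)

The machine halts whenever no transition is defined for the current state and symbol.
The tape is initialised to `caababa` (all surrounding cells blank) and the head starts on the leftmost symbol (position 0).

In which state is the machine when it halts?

P | _[c]aababa_   read c → write _, move ←, go to P
P | [_]_aababa_   read _ → write b, move →, go to P
P | b[_]aababa_   read _ → write b, move →, go to P
P | bb[a]ababa_   read a → write b, move ←, go to S
S | b[b]bababa_   read b → write b, move →, go to Q
Q | bb[b]ababa_   read b → write c, move ·, go to R
R | bb[c]ababa_   read c → write b, move →, go to S
S | bbb[a]baba_   read a → write c, move ←, go to S
S | bb[b]cbaba_   read b → write b, move →, go to Q
Q | bbb[c]baba_   read c → write _, move →, go to Q
Q | bbb_[b]aba_   read b → write c, move ·, go to R
R | bbb_[c]aba_   read c → write b, move →, go to S
S | bbb_b[a]ba_   read a → write c, move ←, go to S
S | bbb_[b]cba_   read b → write b, move →, go to Q
Q | bbb_b[c]ba_   read c → write _, move →, go to Q
Q | bbb_b_[b]a_   read b → write c, move ·, go to R
R | bbb_b_[c]a_   read c → write b, move →, go to S
S | bbb_b_b[a]_   read a → write c, move ←, go to S
S | bbb_b_[b]c_   read b → write b, move →, go to Q
Q | bbb_b_b[c]_   read c → write _, move →, go to Q
Q | bbb_b_b_[_]
No transition is defined for (Q, _); M halts in state Q.

Q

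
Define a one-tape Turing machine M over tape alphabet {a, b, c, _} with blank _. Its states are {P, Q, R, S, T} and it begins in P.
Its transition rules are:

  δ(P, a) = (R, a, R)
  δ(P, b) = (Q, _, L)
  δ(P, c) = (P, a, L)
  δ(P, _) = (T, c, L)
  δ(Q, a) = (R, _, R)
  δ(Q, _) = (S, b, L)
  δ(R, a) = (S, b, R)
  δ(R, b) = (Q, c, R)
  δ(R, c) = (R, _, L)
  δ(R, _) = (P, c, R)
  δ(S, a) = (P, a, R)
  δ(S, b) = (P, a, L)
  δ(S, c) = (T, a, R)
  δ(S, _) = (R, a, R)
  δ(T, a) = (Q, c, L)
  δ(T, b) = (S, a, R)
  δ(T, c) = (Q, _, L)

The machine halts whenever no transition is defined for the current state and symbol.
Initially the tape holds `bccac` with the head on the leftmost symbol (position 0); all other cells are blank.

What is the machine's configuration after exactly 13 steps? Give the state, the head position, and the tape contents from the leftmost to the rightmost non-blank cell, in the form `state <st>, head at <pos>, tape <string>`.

state=P head=0 tape=__[b]ccac   (P,b)→(Q,_,L)
state=Q head=-1 tape=_[_]_ccac   (Q,_)→(S,b,L)
state=S head=-2 tape=[_]b_ccac   (S,_)→(R,a,R)
state=R head=-1 tape=a[b]_ccac   (R,b)→(Q,c,R)
state=Q head=0 tape=ac[_]ccac   (Q,_)→(S,b,L)
state=S head=-1 tape=a[c]bccac   (S,c)→(T,a,R)
state=T head=0 tape=aa[b]ccac   (T,b)→(S,a,R)
state=S head=1 tape=aaa[c]cac   (S,c)→(T,a,R)
state=T head=2 tape=aaaa[c]ac   (T,c)→(Q,_,L)
state=Q head=1 tape=aaa[a]_ac   (Q,a)→(R,_,R)
state=R head=2 tape=aaa_[_]ac   (R,_)→(P,c,R)
state=P head=3 tape=aaa_c[a]c   (P,a)→(R,a,R)
state=R head=4 tape=aaa_ca[c]   (R,c)→(R,_,L)
state=R head=3 tape=aaa_c[a]_
After 13 steps: state R, head at 3, tape aaa_ca.

state R, head at 3, tape aaa_ca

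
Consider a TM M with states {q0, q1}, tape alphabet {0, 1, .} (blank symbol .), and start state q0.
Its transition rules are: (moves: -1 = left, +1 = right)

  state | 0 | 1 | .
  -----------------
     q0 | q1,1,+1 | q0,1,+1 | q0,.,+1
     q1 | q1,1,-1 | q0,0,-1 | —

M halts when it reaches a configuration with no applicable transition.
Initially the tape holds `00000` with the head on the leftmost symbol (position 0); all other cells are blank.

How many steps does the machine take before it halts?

state=q0 head=0 tape=.[0]0000.   (q0,0)→(q1,1,+1)
state=q1 head=1 tape=.1[0]000.   (q1,0)→(q1,1,-1)
state=q1 head=0 tape=.[1]1000.   (q1,1)→(q0,0,-1)
state=q0 head=-1 tape=[.]01000.   (q0,.)→(q0,.,+1)
state=q0 head=0 tape=.[0]1000.   (q0,0)→(q1,1,+1)
state=q1 head=1 tape=.1[1]000.   (q1,1)→(q0,0,-1)
state=q0 head=0 tape=.[1]0000.   (q0,1)→(q0,1,+1)
state=q0 head=1 tape=.1[0]000.   (q0,0)→(q1,1,+1)
state=q1 head=2 tape=.11[0]00.   (q1,0)→(q1,1,-1)
state=q1 head=1 tape=.1[1]100.   (q1,1)→(q0,0,-1)
state=q0 head=0 tape=.[1]0100.   (q0,1)→(q0,1,+1)
state=q0 head=1 tape=.1[0]100.   (q0,0)→(q1,1,+1)
state=q1 head=2 tape=.11[1]00.   (q1,1)→(q0,0,-1)
state=q0 head=1 tape=.1[1]000.   (q0,1)→(q0,1,+1)
state=q0 head=2 tape=.11[0]00.   (q0,0)→(q1,1,+1)
state=q1 head=3 tape=.111[0]0.   (q1,0)→(q1,1,-1)
state=q1 head=2 tape=.11[1]10.   (q1,1)→(q0,0,-1)
state=q0 head=1 tape=.1[1]010.   (q0,1)→(q0,1,+1)
state=q0 head=2 tape=.11[0]10.   (q0,0)→(q1,1,+1)
state=q1 head=3 tape=.111[1]0.   (q1,1)→(q0,0,-1)
state=q0 head=2 tape=.11[1]00.   (q0,1)→(q0,1,+1)
state=q0 head=3 tape=.111[0]0.   (q0,0)→(q1,1,+1)
state=q1 head=4 tape=.1111[0].   (q1,0)→(q1,1,-1)
state=q1 head=3 tape=.111[1]1.   (q1,1)→(q0,0,-1)
state=q0 head=2 tape=.11[1]01.   (q0,1)→(q0,1,+1)
state=q0 head=3 tape=.111[0]1.   (q0,0)→(q1,1,+1)
state=q1 head=4 tape=.1111[1].   (q1,1)→(q0,0,-1)
state=q0 head=3 tape=.111[1]0.   (q0,1)→(q0,1,+1)
state=q0 head=4 tape=.1111[0].   (q0,0)→(q1,1,+1)
state=q1 head=5 tape=.11111[.]
M halts after 29 transitions.

29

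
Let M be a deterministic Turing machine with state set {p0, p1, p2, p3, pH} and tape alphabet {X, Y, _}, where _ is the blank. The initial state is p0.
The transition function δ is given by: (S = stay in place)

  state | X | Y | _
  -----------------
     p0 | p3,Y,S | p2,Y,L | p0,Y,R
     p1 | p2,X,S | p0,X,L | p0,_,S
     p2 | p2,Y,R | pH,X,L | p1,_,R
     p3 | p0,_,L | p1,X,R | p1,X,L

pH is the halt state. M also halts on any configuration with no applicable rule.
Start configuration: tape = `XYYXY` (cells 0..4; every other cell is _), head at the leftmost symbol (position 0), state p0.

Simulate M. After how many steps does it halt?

state=p0 head=0 tape=[X]YYXY   (p0,X)→(p3,Y,S)
state=p3 head=0 tape=[Y]YYXY   (p3,Y)→(p1,X,R)
state=p1 head=1 tape=X[Y]YXY   (p1,Y)→(p0,X,L)
state=p0 head=0 tape=[X]XYXY   (p0,X)→(p3,Y,S)
state=p3 head=0 tape=[Y]XYXY   (p3,Y)→(p1,X,R)
state=p1 head=1 tape=X[X]YXY   (p1,X)→(p2,X,S)
state=p2 head=1 tape=X[X]YXY   (p2,X)→(p2,Y,R)
state=p2 head=2 tape=XY[Y]XY   (p2,Y)→(pH,X,L)
state=pH head=1 tape=X[Y]XXY
M halts after 8 transitions.

8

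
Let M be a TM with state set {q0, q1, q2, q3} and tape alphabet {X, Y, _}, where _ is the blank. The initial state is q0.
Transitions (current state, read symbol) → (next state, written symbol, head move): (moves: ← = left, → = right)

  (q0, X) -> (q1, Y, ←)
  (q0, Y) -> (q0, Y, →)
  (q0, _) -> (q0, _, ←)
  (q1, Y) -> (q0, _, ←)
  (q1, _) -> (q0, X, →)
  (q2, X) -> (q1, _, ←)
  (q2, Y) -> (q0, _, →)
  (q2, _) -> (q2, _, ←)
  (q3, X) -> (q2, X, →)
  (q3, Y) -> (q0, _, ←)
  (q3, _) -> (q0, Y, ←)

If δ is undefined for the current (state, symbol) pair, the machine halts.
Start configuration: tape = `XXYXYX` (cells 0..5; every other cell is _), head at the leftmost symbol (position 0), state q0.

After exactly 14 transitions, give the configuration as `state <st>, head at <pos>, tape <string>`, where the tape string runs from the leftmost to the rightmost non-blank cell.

q0 | __[X]XYXYX   read X → write Y, move ←, go to q1
q1 | _[_]YXYXYX   read _ → write X, move →, go to q0
q0 | _X[Y]XYXYX   read Y → write Y, move →, go to q0
q0 | _XY[X]YXYX   read X → write Y, move ←, go to q1
q1 | _X[Y]YYXYX   read Y → write _, move ←, go to q0
q0 | _[X]_YYXYX   read X → write Y, move ←, go to q1
q1 | [_]Y_YYXYX   read _ → write X, move →, go to q0
q0 | X[Y]_YYXYX   read Y → write Y, move →, go to q0
q0 | XY[_]YYXYX   read _ → write _, move ←, go to q0
q0 | X[Y]_YYXYX   read Y → write Y, move →, go to q0
q0 | XY[_]YYXYX   read _ → write _, move ←, go to q0
q0 | X[Y]_YYXYX   read Y → write Y, move →, go to q0
q0 | XY[_]YYXYX   read _ → write _, move ←, go to q0
q0 | X[Y]_YYXYX   read Y → write Y, move →, go to q0
q0 | XY[_]YYXYX
After 14 steps: state q0, head at 0, tape XY_YYXYX.

state q0, head at 0, tape XY_YYXYX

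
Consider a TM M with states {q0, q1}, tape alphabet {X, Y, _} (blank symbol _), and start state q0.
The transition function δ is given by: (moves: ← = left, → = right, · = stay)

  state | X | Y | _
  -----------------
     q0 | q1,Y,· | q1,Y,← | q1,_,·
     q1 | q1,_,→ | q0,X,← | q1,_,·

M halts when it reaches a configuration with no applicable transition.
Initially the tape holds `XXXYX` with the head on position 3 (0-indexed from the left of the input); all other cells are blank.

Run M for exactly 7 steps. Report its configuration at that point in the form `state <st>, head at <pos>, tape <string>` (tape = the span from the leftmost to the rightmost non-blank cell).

state q1, head at 2, tape XX_XX

state=q0 head=3 tape=XXX[Y]X   (q0,Y)→(q1,Y,←)
state=q1 head=2 tape=XX[X]YX   (q1,X)→(q1,_,→)
state=q1 head=3 tape=XX_[Y]X   (q1,Y)→(q0,X,←)
state=q0 head=2 tape=XX[_]XX   (q0,_)→(q1,_,·)
state=q1 head=2 tape=XX[_]XX   (q1,_)→(q1,_,·)
state=q1 head=2 tape=XX[_]XX   (q1,_)→(q1,_,·)
state=q1 head=2 tape=XX[_]XX   (q1,_)→(q1,_,·)
state=q1 head=2 tape=XX[_]XX
After 7 steps: state q1, head at 2, tape XX_XX.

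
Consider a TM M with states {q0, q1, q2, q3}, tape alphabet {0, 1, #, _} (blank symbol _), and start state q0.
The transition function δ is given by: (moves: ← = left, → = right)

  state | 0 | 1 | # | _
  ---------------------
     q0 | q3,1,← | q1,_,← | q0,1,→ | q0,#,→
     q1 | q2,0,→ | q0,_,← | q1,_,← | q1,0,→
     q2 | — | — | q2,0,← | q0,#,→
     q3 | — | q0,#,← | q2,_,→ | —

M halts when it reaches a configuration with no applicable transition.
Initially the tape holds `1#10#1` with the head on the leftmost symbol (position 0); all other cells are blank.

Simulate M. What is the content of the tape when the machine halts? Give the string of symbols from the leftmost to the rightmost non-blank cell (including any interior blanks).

00#_1#1

q0 | _[1]#10#1   read 1 → write _, move ←, go to q1
q1 | [_]_#10#1   read _ → write 0, move →, go to q1
q1 | 0[_]#10#1   read _ → write 0, move →, go to q1
q1 | 00[#]10#1   read # → write _, move ←, go to q1
q1 | 0[0]_10#1   read 0 → write 0, move →, go to q2
q2 | 00[_]10#1   read _ → write #, move →, go to q0
q0 | 00#[1]0#1   read 1 → write _, move ←, go to q1
q1 | 00[#]_0#1   read # → write _, move ←, go to q1
q1 | 0[0]__0#1   read 0 → write 0, move →, go to q2
q2 | 00[_]_0#1   read _ → write #, move →, go to q0
q0 | 00#[_]0#1   read _ → write #, move →, go to q0
q0 | 00##[0]#1   read 0 → write 1, move ←, go to q3
q3 | 00#[#]1#1   read # → write _, move →, go to q2
q2 | 00#_[1]#1
The non-blank tape span at halt is 00#_1#1.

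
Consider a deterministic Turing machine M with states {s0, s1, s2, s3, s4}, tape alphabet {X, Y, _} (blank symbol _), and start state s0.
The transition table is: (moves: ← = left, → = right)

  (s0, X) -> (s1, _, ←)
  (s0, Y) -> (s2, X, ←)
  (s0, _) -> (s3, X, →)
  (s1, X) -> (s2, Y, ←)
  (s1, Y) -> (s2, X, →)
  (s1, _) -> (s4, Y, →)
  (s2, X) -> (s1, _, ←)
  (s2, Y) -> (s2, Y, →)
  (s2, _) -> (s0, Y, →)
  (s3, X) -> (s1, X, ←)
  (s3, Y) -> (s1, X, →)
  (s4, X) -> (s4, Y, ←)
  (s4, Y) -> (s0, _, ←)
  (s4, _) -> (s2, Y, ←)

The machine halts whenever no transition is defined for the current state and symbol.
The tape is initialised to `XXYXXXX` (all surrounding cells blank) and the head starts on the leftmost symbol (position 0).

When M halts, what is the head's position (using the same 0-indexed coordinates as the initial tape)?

8

s0 | _[X]XYXXXX__   read X → write _, move ←, go to s1
s1 | [_]_XYXXXX__   read _ → write Y, move →, go to s4
s4 | Y[_]XYXXXX__   read _ → write Y, move ←, go to s2
s2 | [Y]YXYXXXX__   read Y → write Y, move →, go to s2
s2 | Y[Y]XYXXXX__   read Y → write Y, move →, go to s2
s2 | YY[X]YXXXX__   read X → write _, move ←, go to s1
s1 | Y[Y]_YXXXX__   read Y → write X, move →, go to s2
s2 | YX[_]YXXXX__   read _ → write Y, move →, go to s0
s0 | YXY[Y]XXXX__   read Y → write X, move ←, go to s2
s2 | YX[Y]XXXXX__   read Y → write Y, move →, go to s2
s2 | YXY[X]XXXX__   read X → write _, move ←, go to s1
s1 | YX[Y]_XXXX__   read Y → write X, move →, go to s2
s2 | YXX[_]XXXX__   read _ → write Y, move →, go to s0
s0 | YXXY[X]XXX__   read X → write _, move ←, go to s1
s1 | YXX[Y]_XXX__   read Y → write X, move →, go to s2
s2 | YXXX[_]XXX__   read _ → write Y, move →, go to s0
s0 | YXXXY[X]XX__   read X → write _, move ←, go to s1
s1 | YXXX[Y]_XX__   read Y → write X, move →, go to s2
s2 | YXXXX[_]XX__   read _ → write Y, move →, go to s0
s0 | YXXXXY[X]X__   read X → write _, move ←, go to s1
s1 | YXXXX[Y]_X__   read Y → write X, move →, go to s2
s2 | YXXXXX[_]X__   read _ → write Y, move →, go to s0
s0 | YXXXXXY[X]__   read X → write _, move ←, go to s1
s1 | YXXXXX[Y]___   read Y → write X, move →, go to s2
s2 | YXXXXXX[_]__   read _ → write Y, move →, go to s0
s0 | YXXXXXXY[_]_   read _ → write X, move →, go to s3
s3 | YXXXXXXYX[_]
At halt the head is at cell 8.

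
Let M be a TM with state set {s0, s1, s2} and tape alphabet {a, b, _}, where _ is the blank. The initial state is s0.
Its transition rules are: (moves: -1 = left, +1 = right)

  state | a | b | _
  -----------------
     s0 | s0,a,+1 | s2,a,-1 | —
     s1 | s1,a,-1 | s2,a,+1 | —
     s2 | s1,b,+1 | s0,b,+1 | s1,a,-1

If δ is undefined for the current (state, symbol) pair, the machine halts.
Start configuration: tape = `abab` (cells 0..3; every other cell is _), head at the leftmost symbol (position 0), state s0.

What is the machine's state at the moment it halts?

state=s0 head=0 tape=[a]bab__   (s0,a)→(s0,a,+1)
state=s0 head=1 tape=a[b]ab__   (s0,b)→(s2,a,-1)
state=s2 head=0 tape=[a]aab__   (s2,a)→(s1,b,+1)
state=s1 head=1 tape=b[a]ab__   (s1,a)→(s1,a,-1)
state=s1 head=0 tape=[b]aab__   (s1,b)→(s2,a,+1)
state=s2 head=1 tape=a[a]ab__   (s2,a)→(s1,b,+1)
state=s1 head=2 tape=ab[a]b__   (s1,a)→(s1,a,-1)
state=s1 head=1 tape=a[b]ab__   (s1,b)→(s2,a,+1)
state=s2 head=2 tape=aa[a]b__   (s2,a)→(s1,b,+1)
state=s1 head=3 tape=aab[b]__   (s1,b)→(s2,a,+1)
state=s2 head=4 tape=aaba[_]_   (s2,_)→(s1,a,-1)
state=s1 head=3 tape=aab[a]a_   (s1,a)→(s1,a,-1)
state=s1 head=2 tape=aa[b]aa_   (s1,b)→(s2,a,+1)
state=s2 head=3 tape=aaa[a]a_   (s2,a)→(s1,b,+1)
state=s1 head=4 tape=aaab[a]_   (s1,a)→(s1,a,-1)
state=s1 head=3 tape=aaa[b]a_   (s1,b)→(s2,a,+1)
state=s2 head=4 tape=aaaa[a]_   (s2,a)→(s1,b,+1)
state=s1 head=5 tape=aaaab[_]
No transition is defined for (s1, _); M halts in state s1.

s1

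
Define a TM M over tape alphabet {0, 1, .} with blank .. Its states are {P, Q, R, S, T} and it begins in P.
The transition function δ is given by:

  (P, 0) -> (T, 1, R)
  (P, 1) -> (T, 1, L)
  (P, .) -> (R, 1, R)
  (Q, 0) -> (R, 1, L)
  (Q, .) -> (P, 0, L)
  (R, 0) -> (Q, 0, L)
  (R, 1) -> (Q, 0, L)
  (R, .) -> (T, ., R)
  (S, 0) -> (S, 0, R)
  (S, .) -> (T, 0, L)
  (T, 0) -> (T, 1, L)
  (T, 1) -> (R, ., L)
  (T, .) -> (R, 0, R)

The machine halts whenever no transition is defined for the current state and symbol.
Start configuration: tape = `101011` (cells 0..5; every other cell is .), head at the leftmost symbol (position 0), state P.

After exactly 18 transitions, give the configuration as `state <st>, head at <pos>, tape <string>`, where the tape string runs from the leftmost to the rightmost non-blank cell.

state=P head=0 tape=..[1]01011   (P,1)→(T,1,L)
state=T head=-1 tape=.[.]101011   (T,.)→(R,0,R)
state=R head=0 tape=.0[1]01011   (R,1)→(Q,0,L)
state=Q head=-1 tape=.[0]001011   (Q,0)→(R,1,L)
state=R head=-2 tape=[.]1001011   (R,.)→(T,.,R)
state=T head=-1 tape=.[1]001011   (T,1)→(R,.,L)
state=R head=-2 tape=[.].001011   (R,.)→(T,.,R)
state=T head=-1 tape=.[.]001011   (T,.)→(R,0,R)
state=R head=0 tape=.0[0]01011   (R,0)→(Q,0,L)
state=Q head=-1 tape=.[0]001011   (Q,0)→(R,1,L)
state=R head=-2 tape=[.]1001011   (R,.)→(T,.,R)
state=T head=-1 tape=.[1]001011   (T,1)→(R,.,L)
state=R head=-2 tape=[.].001011   (R,.)→(T,.,R)
state=T head=-1 tape=.[.]001011   (T,.)→(R,0,R)
state=R head=0 tape=.0[0]01011   (R,0)→(Q,0,L)
state=Q head=-1 tape=.[0]001011   (Q,0)→(R,1,L)
state=R head=-2 tape=[.]1001011   (R,.)→(T,.,R)
state=T head=-1 tape=.[1]001011   (T,1)→(R,.,L)
state=R head=-2 tape=[.].001011
After 18 steps: state R, head at -2, tape 001011.

state R, head at -2, tape 001011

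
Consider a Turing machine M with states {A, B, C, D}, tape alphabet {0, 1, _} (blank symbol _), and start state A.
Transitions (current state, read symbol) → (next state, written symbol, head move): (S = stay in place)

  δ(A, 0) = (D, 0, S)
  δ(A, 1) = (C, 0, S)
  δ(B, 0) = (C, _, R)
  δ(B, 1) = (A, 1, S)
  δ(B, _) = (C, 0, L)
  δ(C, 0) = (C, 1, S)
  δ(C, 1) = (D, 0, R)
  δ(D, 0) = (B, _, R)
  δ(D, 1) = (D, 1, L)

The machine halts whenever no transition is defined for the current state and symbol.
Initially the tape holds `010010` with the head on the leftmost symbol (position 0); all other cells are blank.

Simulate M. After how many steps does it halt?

state=A head=0 tape=[0]10010_   (A,0)→(D,0,S)
state=D head=0 tape=[0]10010_   (D,0)→(B,_,R)
state=B head=1 tape=_[1]0010_   (B,1)→(A,1,S)
state=A head=1 tape=_[1]0010_   (A,1)→(C,0,S)
state=C head=1 tape=_[0]0010_   (C,0)→(C,1,S)
state=C head=1 tape=_[1]0010_   (C,1)→(D,0,R)
state=D head=2 tape=_0[0]010_   (D,0)→(B,_,R)
state=B head=3 tape=_0_[0]10_   (B,0)→(C,_,R)
state=C head=4 tape=_0__[1]0_   (C,1)→(D,0,R)
state=D head=5 tape=_0__0[0]_   (D,0)→(B,_,R)
state=B head=6 tape=_0__0_[_]   (B,_)→(C,0,L)
state=C head=5 tape=_0__0[_]0
M halts after 11 transitions.

11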